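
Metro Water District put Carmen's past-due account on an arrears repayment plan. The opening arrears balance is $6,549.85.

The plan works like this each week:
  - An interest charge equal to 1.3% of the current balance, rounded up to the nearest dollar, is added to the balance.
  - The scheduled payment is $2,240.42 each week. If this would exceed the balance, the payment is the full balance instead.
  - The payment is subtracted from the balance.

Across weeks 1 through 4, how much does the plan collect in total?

# | Opening | Interest | Payment | End bal
1 | $6,549.85 | $86.00 | $2,240.42 | $4,395.43
2 | $4,395.43 | $58.00 | $2,240.42 | $2,213.01
3 | $2,213.01 | $29.00 | $2,240.42 | $1.59
4 | $1.59 | $1.00 | $2.59 | $0.00
Total paid: $6,723.85

$6,723.85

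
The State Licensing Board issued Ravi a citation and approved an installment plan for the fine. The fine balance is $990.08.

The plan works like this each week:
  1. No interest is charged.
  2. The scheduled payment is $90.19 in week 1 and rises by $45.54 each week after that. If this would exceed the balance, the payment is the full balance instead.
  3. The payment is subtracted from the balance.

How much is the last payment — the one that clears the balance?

Week 1: opening $990.08; payment $90.19; balance $899.89
Week 2: opening $899.89; payment $135.73; balance $764.16
Week 3: opening $764.16; payment $181.27; balance $582.89
Week 4: opening $582.89; payment $226.81; balance $356.08
Week 5: opening $356.08; payment $272.35; balance $83.73
Week 6: opening $83.73; payment $83.73; balance $0.00

$83.73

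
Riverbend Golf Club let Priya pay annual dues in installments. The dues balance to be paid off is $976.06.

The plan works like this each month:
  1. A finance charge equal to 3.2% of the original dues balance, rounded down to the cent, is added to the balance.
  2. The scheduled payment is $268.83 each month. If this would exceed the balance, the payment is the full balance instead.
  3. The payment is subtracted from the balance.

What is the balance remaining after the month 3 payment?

Month 1: $976.06 +$31.23 interest = $1,007.29; pay $268.83 → $738.46
Month 2: $738.46 +$31.23 interest = $769.69; pay $268.83 → $500.86
Month 3: $500.86 +$31.23 interest = $532.09; pay $268.83 → $263.26

$263.26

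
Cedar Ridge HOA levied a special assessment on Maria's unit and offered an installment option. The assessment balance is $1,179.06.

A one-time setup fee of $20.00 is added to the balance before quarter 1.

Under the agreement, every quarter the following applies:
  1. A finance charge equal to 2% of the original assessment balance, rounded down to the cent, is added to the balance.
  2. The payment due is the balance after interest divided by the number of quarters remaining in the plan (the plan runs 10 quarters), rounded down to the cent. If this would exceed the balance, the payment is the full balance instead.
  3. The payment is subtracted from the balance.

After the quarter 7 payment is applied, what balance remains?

# | Opening | Interest | Payment | End bal
1 | $1,199.06 | $23.58 | $122.26 | $1,100.38
2 | $1,100.38 | $23.58 | $124.88 | $999.08
3 | $999.08 | $23.58 | $127.83 | $894.83
4 | $894.83 | $23.58 | $131.20 | $787.21
5 | $787.21 | $23.58 | $135.13 | $675.66
6 | $675.66 | $23.58 | $139.84 | $559.40
7 | $559.40 | $23.58 | $145.74 | $437.24

$437.24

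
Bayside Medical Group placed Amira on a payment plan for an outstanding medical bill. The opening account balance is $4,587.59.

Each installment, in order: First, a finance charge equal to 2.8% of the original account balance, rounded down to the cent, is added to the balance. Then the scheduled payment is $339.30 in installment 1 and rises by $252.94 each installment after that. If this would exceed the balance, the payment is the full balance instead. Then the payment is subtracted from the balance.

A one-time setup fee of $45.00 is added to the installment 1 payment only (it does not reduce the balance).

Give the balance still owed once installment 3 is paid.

$3,196.22

Installment 1: $4,587.59 +$128.45 interest = $4,716.04; pay $339.30 (+ $45.00 fee) → $4,376.74
Installment 2: $4,376.74 +$128.45 interest = $4,505.19; pay $592.24 → $3,912.95
Installment 3: $3,912.95 +$128.45 interest = $4,041.40; pay $845.18 → $3,196.22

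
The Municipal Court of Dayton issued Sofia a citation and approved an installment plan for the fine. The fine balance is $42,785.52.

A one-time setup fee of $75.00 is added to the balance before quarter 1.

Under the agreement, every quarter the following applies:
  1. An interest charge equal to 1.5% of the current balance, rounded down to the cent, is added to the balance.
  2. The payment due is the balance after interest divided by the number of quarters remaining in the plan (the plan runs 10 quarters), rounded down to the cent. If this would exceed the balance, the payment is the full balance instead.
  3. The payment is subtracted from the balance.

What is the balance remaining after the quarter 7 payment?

$14,270.56

Quarter 1: $42,860.52 +$642.90 interest = $43,503.42; pay $4,350.34 → $39,153.08
Quarter 2: $39,153.08 +$587.29 interest = $39,740.37; pay $4,415.59 → $35,324.78
Quarter 3: $35,324.78 +$529.87 interest = $35,854.65; pay $4,481.83 → $31,372.82
Quarter 4: $31,372.82 +$470.59 interest = $31,843.41; pay $4,549.05 → $27,294.36
Quarter 5: $27,294.36 +$409.41 interest = $27,703.77; pay $4,617.29 → $23,086.48
Quarter 6: $23,086.48 +$346.29 interest = $23,432.77; pay $4,686.55 → $18,746.22
Quarter 7: $18,746.22 +$281.19 interest = $19,027.41; pay $4,756.85 → $14,270.56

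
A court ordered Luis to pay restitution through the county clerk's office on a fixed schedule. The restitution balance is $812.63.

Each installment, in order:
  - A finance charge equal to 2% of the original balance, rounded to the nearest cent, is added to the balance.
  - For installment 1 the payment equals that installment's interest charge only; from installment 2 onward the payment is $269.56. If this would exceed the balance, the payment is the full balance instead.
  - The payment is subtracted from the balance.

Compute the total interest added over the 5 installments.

$81.25

# | Opening | Interest | Payment | End bal
1 | $812.63 | $16.25 | $16.25 | $812.63
2 | $812.63 | $16.25 | $269.56 | $559.32
3 | $559.32 | $16.25 | $269.56 | $306.01
4 | $306.01 | $16.25 | $269.56 | $52.70
5 | $52.70 | $16.25 | $68.95 | $0.00
Total interest: $16.25 + $16.25 + $16.25 + $16.25 + $16.25 = $81.25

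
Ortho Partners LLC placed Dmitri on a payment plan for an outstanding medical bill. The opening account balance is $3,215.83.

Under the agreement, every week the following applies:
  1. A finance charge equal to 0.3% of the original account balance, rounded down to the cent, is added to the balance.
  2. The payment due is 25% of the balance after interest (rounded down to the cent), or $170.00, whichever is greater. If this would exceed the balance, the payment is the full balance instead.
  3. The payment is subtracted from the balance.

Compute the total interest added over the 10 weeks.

$96.40

Week 1: opening $3,215.83; interest $9.64 → $3,225.47; payment $806.36; balance $2,419.11
Week 2: opening $2,419.11; interest $9.64 → $2,428.75; payment $607.18; balance $1,821.57
Week 3: opening $1,821.57; interest $9.64 → $1,831.21; payment $457.80; balance $1,373.41
Week 4: opening $1,373.41; interest $9.64 → $1,383.05; payment $345.76; balance $1,037.29
Week 5: opening $1,037.29; interest $9.64 → $1,046.93; payment $261.73; balance $785.20
Week 6: opening $785.20; interest $9.64 → $794.84; payment $198.71; balance $596.13
Week 7: opening $596.13; interest $9.64 → $605.77; payment $170.00; balance $435.77
Week 8: opening $435.77; interest $9.64 → $445.41; payment $170.00; balance $275.41
Week 9: opening $275.41; interest $9.64 → $285.05; payment $170.00; balance $115.05
Week 10: opening $115.05; interest $9.64 → $124.69; payment $124.69; balance $0.00
Total interest: $9.64 + $9.64 + $9.64 + $9.64 + $9.64 + $9.64 + $9.64 + $9.64 + $9.64 + $9.64 = $96.40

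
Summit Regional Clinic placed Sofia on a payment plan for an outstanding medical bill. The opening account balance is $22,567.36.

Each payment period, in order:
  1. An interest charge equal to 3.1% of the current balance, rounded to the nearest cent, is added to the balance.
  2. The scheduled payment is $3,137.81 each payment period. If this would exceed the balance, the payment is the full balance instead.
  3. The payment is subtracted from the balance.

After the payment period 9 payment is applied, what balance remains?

$0.00

Payment period 1: $22,567.36 +$699.59 interest = $23,266.95; pay $3,137.81 → $20,129.14
Payment period 2: $20,129.14 +$624.00 interest = $20,753.14; pay $3,137.81 → $17,615.33
Payment period 3: $17,615.33 +$546.08 interest = $18,161.41; pay $3,137.81 → $15,023.60
Payment period 4: $15,023.60 +$465.73 interest = $15,489.33; pay $3,137.81 → $12,351.52
Payment period 5: $12,351.52 +$382.90 interest = $12,734.42; pay $3,137.81 → $9,596.61
Payment period 6: $9,596.61 +$297.49 interest = $9,894.10; pay $3,137.81 → $6,756.29
Payment period 7: $6,756.29 +$209.44 interest = $6,965.73; pay $3,137.81 → $3,827.92
Payment period 8: $3,827.92 +$118.67 interest = $3,946.59; pay $3,137.81 → $808.78
Payment period 9: $808.78 +$25.07 interest = $833.85; pay $833.85 → $0.00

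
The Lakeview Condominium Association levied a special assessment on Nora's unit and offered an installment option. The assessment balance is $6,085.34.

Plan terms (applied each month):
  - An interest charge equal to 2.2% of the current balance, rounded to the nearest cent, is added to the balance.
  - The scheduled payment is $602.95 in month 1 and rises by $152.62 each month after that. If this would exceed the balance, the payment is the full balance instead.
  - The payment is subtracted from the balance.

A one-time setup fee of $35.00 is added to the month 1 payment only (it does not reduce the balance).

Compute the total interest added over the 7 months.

$592.18

# | Opening | Interest | Payment | Fee | End bal
1 | $6,085.34 | $133.88 | $602.95 | $35.00 | $5,616.27
2 | $5,616.27 | $123.56 | $755.57 | — | $4,984.26
3 | $4,984.26 | $109.65 | $908.19 | — | $4,185.72
4 | $4,185.72 | $92.09 | $1,060.81 | — | $3,217.00
5 | $3,217.00 | $70.77 | $1,213.43 | — | $2,074.34
6 | $2,074.34 | $45.64 | $1,366.05 | — | $753.93
7 | $753.93 | $16.59 | $770.52 | — | $0.00
Total interest: $133.88 + $123.56 + $109.65 + $92.09 + $70.77 + $45.64 + $16.59 = $592.18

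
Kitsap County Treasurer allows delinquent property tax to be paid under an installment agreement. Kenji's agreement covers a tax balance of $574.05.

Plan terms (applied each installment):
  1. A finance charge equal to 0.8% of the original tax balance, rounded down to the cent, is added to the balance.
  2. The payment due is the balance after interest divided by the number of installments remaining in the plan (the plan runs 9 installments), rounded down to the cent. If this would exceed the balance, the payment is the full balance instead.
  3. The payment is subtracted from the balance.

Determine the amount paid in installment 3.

$65.52

# | Opening | Interest | Payment | End bal
1 | $574.05 | $4.59 | $64.29 | $514.35
2 | $514.35 | $4.59 | $64.86 | $454.08
3 | $454.08 | $4.59 | $65.52 | $393.15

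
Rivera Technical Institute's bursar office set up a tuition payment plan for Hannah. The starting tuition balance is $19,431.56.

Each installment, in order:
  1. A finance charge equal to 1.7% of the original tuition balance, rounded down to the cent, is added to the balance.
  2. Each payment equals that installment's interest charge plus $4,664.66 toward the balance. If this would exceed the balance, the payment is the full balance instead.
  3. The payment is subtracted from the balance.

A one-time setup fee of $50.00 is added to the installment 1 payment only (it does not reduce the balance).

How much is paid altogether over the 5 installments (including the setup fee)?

Installment 1: $19,431.56 +$330.33 interest = $19,761.89; pay $4,994.99 (+ $50.00 fee) → $14,766.90
Installment 2: $14,766.90 +$330.33 interest = $15,097.23; pay $4,994.99 → $10,102.24
Installment 3: $10,102.24 +$330.33 interest = $10,432.57; pay $4,994.99 → $5,437.58
Installment 4: $5,437.58 +$330.33 interest = $5,767.91; pay $4,994.99 → $772.92
Installment 5: $772.92 +$330.33 interest = $1,103.25; pay $1,103.25 → $0.00
Total paid: $21,133.21

$21,133.21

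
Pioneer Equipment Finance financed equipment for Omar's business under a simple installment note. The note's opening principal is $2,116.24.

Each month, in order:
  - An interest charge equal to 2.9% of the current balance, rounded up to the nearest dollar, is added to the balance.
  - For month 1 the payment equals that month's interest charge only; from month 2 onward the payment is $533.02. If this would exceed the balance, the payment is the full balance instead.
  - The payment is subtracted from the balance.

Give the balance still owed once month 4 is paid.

# | Opening | Interest | Payment | End bal
1 | $2,116.24 | $62.00 | $62.00 | $2,116.24
2 | $2,116.24 | $62.00 | $533.02 | $1,645.22
3 | $1,645.22 | $48.00 | $533.02 | $1,160.20
4 | $1,160.20 | $34.00 | $533.02 | $661.18

$661.18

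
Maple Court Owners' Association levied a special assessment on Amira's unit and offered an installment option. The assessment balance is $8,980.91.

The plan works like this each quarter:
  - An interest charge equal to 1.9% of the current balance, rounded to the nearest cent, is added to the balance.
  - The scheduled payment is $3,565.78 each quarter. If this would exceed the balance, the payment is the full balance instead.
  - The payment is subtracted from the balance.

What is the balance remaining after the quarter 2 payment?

$2,126.12

Quarter 1: $8,980.91 +$170.64 interest = $9,151.55; pay $3,565.78 → $5,585.77
Quarter 2: $5,585.77 +$106.13 interest = $5,691.90; pay $3,565.78 → $2,126.12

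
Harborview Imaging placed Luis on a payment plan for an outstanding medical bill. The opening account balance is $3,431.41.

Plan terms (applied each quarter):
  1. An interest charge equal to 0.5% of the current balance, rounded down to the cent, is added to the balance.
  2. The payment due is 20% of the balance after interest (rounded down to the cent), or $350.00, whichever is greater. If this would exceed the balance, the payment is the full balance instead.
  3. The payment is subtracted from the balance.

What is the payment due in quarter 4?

$358.45

Quarter 1: opening $3,431.41; interest $17.15 → $3,448.56; payment $689.71; balance $2,758.85
Quarter 2: opening $2,758.85; interest $13.79 → $2,772.64; payment $554.52; balance $2,218.12
Quarter 3: opening $2,218.12; interest $11.09 → $2,229.21; payment $445.84; balance $1,783.37
Quarter 4: opening $1,783.37; interest $8.91 → $1,792.28; payment $358.45; balance $1,433.83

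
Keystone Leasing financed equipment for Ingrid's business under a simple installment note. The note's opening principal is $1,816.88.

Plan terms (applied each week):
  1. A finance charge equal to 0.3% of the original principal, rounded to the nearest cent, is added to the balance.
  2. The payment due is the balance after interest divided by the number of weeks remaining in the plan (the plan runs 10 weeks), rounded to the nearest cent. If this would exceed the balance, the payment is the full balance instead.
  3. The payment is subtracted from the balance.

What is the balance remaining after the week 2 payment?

$1,462.71

# | Opening | Interest | Payment | End bal
1 | $1,816.88 | $5.45 | $182.23 | $1,640.10
2 | $1,640.10 | $5.45 | $182.84 | $1,462.71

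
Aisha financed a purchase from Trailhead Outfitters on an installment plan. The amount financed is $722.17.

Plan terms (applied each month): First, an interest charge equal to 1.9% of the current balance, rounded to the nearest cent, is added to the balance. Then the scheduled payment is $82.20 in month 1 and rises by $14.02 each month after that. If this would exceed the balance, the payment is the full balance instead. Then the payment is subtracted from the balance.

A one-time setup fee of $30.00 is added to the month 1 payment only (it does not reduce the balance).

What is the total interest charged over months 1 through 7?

$58.35

Month 1: $722.17 +$13.72 interest = $735.89; pay $82.20 (+ $30.00 fee) → $653.69
Month 2: $653.69 +$12.42 interest = $666.11; pay $96.22 → $569.89
Month 3: $569.89 +$10.83 interest = $580.72; pay $110.24 → $470.48
Month 4: $470.48 +$8.94 interest = $479.42; pay $124.26 → $355.16
Month 5: $355.16 +$6.75 interest = $361.91; pay $138.28 → $223.63
Month 6: $223.63 +$4.25 interest = $227.88; pay $152.30 → $75.58
Month 7: $75.58 +$1.44 interest = $77.02; pay $77.02 → $0.00
Total interest: $13.72 + $12.42 + $10.83 + $8.94 + $6.75 + $4.25 + $1.44 = $58.35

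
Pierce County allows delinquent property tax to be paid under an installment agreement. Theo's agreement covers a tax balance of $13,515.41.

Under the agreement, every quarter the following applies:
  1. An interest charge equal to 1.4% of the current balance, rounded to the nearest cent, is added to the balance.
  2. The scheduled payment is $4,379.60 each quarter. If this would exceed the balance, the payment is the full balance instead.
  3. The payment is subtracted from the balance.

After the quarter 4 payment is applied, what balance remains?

Quarter 1: opening $13,515.41; interest $189.22 → $13,704.63; payment $4,379.60; balance $9,325.03
Quarter 2: opening $9,325.03; interest $130.55 → $9,455.58; payment $4,379.60; balance $5,075.98
Quarter 3: opening $5,075.98; interest $71.06 → $5,147.04; payment $4,379.60; balance $767.44
Quarter 4: opening $767.44; interest $10.74 → $778.18; payment $778.18; balance $0.00

$0.00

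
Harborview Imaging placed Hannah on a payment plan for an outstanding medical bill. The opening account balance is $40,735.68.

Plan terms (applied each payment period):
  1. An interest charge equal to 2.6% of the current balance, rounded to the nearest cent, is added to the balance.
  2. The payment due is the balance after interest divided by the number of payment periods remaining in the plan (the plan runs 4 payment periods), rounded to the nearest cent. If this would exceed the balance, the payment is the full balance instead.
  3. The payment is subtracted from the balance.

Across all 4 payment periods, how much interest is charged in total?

$2,717.57

# | Opening | Interest | Payment | End bal
1 | $40,735.68 | $1,059.13 | $10,448.70 | $31,346.11
2 | $31,346.11 | $815.00 | $10,720.37 | $21,440.74
3 | $21,440.74 | $557.46 | $10,999.10 | $10,999.10
4 | $10,999.10 | $285.98 | $11,285.08 | $0.00
Total interest: $1,059.13 + $815.00 + $557.46 + $285.98 = $2,717.57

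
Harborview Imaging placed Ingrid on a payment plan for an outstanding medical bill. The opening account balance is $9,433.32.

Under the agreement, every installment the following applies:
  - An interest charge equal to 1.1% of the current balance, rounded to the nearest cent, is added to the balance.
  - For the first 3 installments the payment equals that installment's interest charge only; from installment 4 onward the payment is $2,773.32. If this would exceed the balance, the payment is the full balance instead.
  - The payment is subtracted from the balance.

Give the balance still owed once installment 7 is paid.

Installment 1: opening $9,433.32; interest $103.77 → $9,537.09; payment $103.77; balance $9,433.32
Installment 2: opening $9,433.32; interest $103.77 → $9,537.09; payment $103.77; balance $9,433.32
Installment 3: opening $9,433.32; interest $103.77 → $9,537.09; payment $103.77; balance $9,433.32
Installment 4: opening $9,433.32; interest $103.77 → $9,537.09; payment $2,773.32; balance $6,763.77
Installment 5: opening $6,763.77; interest $74.40 → $6,838.17; payment $2,773.32; balance $4,064.85
Installment 6: opening $4,064.85; interest $44.71 → $4,109.56; payment $2,773.32; balance $1,336.24
Installment 7: opening $1,336.24; interest $14.70 → $1,350.94; payment $1,350.94; balance $0.00

$0.00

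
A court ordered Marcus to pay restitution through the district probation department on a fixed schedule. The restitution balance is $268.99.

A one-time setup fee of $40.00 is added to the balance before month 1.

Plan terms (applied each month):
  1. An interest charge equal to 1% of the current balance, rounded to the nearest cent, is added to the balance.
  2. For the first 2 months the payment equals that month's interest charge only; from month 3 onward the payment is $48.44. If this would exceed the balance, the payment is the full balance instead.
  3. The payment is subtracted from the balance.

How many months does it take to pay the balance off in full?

9

Month 1: $308.99 +$3.09 interest = $312.08; pay $3.09 → $308.99
Month 2: $308.99 +$3.09 interest = $312.08; pay $3.09 → $308.99
Month 3: $308.99 +$3.09 interest = $312.08; pay $48.44 → $263.64
Month 4: $263.64 +$2.64 interest = $266.28; pay $48.44 → $217.84
Month 5: $217.84 +$2.18 interest = $220.02; pay $48.44 → $171.58
Month 6: $171.58 +$1.72 interest = $173.30; pay $48.44 → $124.86
Month 7: $124.86 +$1.25 interest = $126.11; pay $48.44 → $77.67
Month 8: $77.67 +$0.78 interest = $78.45; pay $48.44 → $30.01
Month 9: $30.01 +$0.30 interest = $30.31; pay $30.31 → $0.00
Balance reaches $0.00 in month 9.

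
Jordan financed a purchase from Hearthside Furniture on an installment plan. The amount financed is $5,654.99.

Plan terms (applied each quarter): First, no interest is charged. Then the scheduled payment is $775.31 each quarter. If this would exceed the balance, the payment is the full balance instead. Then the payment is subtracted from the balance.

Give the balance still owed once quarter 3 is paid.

Quarter 1: $5,654.99 − $775.31 → $4,879.68
Quarter 2: $4,879.68 − $775.31 → $4,104.37
Quarter 3: $4,104.37 − $775.31 → $3,329.06

$3,329.06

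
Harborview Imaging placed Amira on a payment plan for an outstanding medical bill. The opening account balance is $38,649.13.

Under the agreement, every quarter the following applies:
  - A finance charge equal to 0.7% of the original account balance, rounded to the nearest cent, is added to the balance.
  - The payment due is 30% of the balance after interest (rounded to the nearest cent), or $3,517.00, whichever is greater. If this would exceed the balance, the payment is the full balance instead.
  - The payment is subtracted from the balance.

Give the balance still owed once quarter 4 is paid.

$9,759.35

Quarter 1: $38,649.13 +$270.54 interest = $38,919.67; pay $11,675.90 → $27,243.77
Quarter 2: $27,243.77 +$270.54 interest = $27,514.31; pay $8,254.29 → $19,260.02
Quarter 3: $19,260.02 +$270.54 interest = $19,530.56; pay $5,859.17 → $13,671.39
Quarter 4: $13,671.39 +$270.54 interest = $13,941.93; pay $4,182.58 → $9,759.35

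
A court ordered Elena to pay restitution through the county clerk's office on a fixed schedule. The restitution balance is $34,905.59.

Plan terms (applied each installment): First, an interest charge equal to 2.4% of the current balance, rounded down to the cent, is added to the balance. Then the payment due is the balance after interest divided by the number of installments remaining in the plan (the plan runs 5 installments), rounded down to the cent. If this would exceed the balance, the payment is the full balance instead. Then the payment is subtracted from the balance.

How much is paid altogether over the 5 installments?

$37,500.65

Installment 1: opening $34,905.59; interest $837.73 → $35,743.32; payment $7,148.66; balance $28,594.66
Installment 2: opening $28,594.66; interest $686.27 → $29,280.93; payment $7,320.23; balance $21,960.70
Installment 3: opening $21,960.70; interest $527.05 → $22,487.75; payment $7,495.91; balance $14,991.84
Installment 4: opening $14,991.84; interest $359.80 → $15,351.64; payment $7,675.82; balance $7,675.82
Installment 5: opening $7,675.82; interest $184.21 → $7,860.03; payment $7,860.03; balance $0.00
Total paid: $37,500.65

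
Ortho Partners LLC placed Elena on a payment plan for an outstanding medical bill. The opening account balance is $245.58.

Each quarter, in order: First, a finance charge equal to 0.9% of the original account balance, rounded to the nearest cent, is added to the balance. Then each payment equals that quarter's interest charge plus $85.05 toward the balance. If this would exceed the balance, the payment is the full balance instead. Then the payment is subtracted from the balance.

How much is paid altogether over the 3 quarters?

$252.21

Quarter 1: opening $245.58; interest $2.21 → $247.79; payment $87.26; balance $160.53
Quarter 2: opening $160.53; interest $2.21 → $162.74; payment $87.26; balance $75.48
Quarter 3: opening $75.48; interest $2.21 → $77.69; payment $77.69; balance $0.00
Total paid: $252.21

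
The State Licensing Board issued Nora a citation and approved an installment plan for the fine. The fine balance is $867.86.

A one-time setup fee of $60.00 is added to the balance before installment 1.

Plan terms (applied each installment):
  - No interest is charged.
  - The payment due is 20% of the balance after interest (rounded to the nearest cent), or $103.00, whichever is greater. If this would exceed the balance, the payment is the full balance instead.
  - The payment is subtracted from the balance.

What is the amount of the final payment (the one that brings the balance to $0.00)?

$63.06

Installment 1: opening $927.86; payment $185.57; balance $742.29
Installment 2: opening $742.29; payment $148.46; balance $593.83
Installment 3: opening $593.83; payment $118.77; balance $475.06
Installment 4: opening $475.06; payment $103.00; balance $372.06
Installment 5: opening $372.06; payment $103.00; balance $269.06
Installment 6: opening $269.06; payment $103.00; balance $166.06
Installment 7: opening $166.06; payment $103.00; balance $63.06
Installment 8: opening $63.06; payment $63.06; balance $0.00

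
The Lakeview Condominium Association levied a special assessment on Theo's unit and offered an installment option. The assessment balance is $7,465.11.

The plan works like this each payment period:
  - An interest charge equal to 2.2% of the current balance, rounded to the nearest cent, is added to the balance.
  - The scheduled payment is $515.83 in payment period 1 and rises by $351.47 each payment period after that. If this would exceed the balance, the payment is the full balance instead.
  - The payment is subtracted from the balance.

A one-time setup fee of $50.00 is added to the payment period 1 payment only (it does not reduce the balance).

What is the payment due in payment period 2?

$867.30

Payment period 1: opening $7,465.11; interest $164.23 → $7,629.34; payment $515.83 (+ $50.00 fee); balance $7,113.51
Payment period 2: opening $7,113.51; interest $156.50 → $7,270.01; payment $867.30; balance $6,402.71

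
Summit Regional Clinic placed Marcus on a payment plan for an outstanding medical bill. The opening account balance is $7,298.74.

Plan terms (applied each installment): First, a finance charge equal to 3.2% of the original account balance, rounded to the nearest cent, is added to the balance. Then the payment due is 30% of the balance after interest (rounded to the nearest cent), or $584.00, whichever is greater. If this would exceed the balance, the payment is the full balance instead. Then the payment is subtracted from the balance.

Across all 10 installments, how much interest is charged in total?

$2,335.60

# | Opening | Interest | Payment | End bal
1 | $7,298.74 | $233.56 | $2,259.69 | $5,272.61
2 | $5,272.61 | $233.56 | $1,651.85 | $3,854.32
3 | $3,854.32 | $233.56 | $1,226.36 | $2,861.52
4 | $2,861.52 | $233.56 | $928.52 | $2,166.56
5 | $2,166.56 | $233.56 | $720.04 | $1,680.08
6 | $1,680.08 | $233.56 | $584.00 | $1,329.64
7 | $1,329.64 | $233.56 | $584.00 | $979.20
8 | $979.20 | $233.56 | $584.00 | $628.76
9 | $628.76 | $233.56 | $584.00 | $278.32
10 | $278.32 | $233.56 | $511.88 | $0.00
Total interest: $233.56 + $233.56 + $233.56 + $233.56 + $233.56 + $233.56 + $233.56 + $233.56 + $233.56 + $233.56 = $2,335.60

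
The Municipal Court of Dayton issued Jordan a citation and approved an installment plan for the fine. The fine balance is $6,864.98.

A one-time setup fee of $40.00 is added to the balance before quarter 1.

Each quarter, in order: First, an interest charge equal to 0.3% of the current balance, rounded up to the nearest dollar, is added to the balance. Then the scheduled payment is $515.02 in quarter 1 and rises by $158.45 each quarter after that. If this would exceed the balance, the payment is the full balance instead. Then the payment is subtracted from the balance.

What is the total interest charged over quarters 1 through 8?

Quarter 1: opening $6,904.98; interest $21.00 → $6,925.98; payment $515.02; balance $6,410.96
Quarter 2: opening $6,410.96; interest $20.00 → $6,430.96; payment $673.47; balance $5,757.49
Quarter 3: opening $5,757.49; interest $18.00 → $5,775.49; payment $831.92; balance $4,943.57
Quarter 4: opening $4,943.57; interest $15.00 → $4,958.57; payment $990.37; balance $3,968.20
Quarter 5: opening $3,968.20; interest $12.00 → $3,980.20; payment $1,148.82; balance $2,831.38
Quarter 6: opening $2,831.38; interest $9.00 → $2,840.38; payment $1,307.27; balance $1,533.11
Quarter 7: opening $1,533.11; interest $5.00 → $1,538.11; payment $1,465.72; balance $72.39
Quarter 8: opening $72.39; interest $1.00 → $73.39; payment $73.39; balance $0.00
Total interest: $21.00 + $20.00 + $18.00 + $15.00 + $12.00 + $9.00 + $5.00 + $1.00 = $101.00

$101.00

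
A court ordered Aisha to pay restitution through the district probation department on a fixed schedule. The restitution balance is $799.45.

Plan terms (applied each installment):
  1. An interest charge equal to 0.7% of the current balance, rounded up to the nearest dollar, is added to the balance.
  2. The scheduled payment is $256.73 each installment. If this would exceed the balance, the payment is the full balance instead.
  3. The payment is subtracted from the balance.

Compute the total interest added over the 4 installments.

Installment 1: opening $799.45; interest $6.00 → $805.45; payment $256.73; balance $548.72
Installment 2: opening $548.72; interest $4.00 → $552.72; payment $256.73; balance $295.99
Installment 3: opening $295.99; interest $3.00 → $298.99; payment $256.73; balance $42.26
Installment 4: opening $42.26; interest $1.00 → $43.26; payment $43.26; balance $0.00
Total interest: $6.00 + $4.00 + $3.00 + $1.00 = $14.00

$14.00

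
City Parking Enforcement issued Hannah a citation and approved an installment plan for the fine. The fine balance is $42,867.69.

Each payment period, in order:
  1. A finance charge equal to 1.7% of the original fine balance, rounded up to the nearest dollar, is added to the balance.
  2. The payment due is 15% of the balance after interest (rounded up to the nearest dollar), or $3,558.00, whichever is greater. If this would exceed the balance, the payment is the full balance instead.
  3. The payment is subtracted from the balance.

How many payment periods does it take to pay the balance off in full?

# | Opening | Interest | Payment | End bal
1 | $42,867.69 | $729.00 | $6,540.00 | $37,056.69
2 | $37,056.69 | $729.00 | $5,668.00 | $32,117.69
3 | $32,117.69 | $729.00 | $4,928.00 | $27,918.69
4 | $27,918.69 | $729.00 | $4,298.00 | $24,349.69
5 | $24,349.69 | $729.00 | $3,762.00 | $21,316.69
6 | $21,316.69 | $729.00 | $3,558.00 | $18,487.69
7 | $18,487.69 | $729.00 | $3,558.00 | $15,658.69
8 | $15,658.69 | $729.00 | $3,558.00 | $12,829.69
9 | $12,829.69 | $729.00 | $3,558.00 | $10,000.69
10 | $10,000.69 | $729.00 | $3,558.00 | $7,171.69
11 | $7,171.69 | $729.00 | $3,558.00 | $4,342.69
12 | $4,342.69 | $729.00 | $3,558.00 | $1,513.69
13 | $1,513.69 | $729.00 | $2,242.69 | $0.00
Balance reaches $0.00 in payment period 13.

13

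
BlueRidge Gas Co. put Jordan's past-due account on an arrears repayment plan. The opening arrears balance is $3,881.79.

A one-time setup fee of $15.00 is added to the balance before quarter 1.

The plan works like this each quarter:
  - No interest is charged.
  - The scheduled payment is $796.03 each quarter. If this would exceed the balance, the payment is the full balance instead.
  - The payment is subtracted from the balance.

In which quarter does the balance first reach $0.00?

Quarter 1: opening $3,896.79; payment $796.03; balance $3,100.76
Quarter 2: opening $3,100.76; payment $796.03; balance $2,304.73
Quarter 3: opening $2,304.73; payment $796.03; balance $1,508.70
Quarter 4: opening $1,508.70; payment $796.03; balance $712.67
Quarter 5: opening $712.67; payment $712.67; balance $0.00
Balance reaches $0.00 in quarter 5.

5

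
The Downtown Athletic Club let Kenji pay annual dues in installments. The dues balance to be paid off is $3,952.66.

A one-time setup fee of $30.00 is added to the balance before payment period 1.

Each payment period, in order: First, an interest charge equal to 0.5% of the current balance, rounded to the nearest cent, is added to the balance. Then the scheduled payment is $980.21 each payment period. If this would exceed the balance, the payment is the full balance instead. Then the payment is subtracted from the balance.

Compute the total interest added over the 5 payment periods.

$51.31

Payment period 1: opening $3,982.66; interest $19.91 → $4,002.57; payment $980.21; balance $3,022.36
Payment period 2: opening $3,022.36; interest $15.11 → $3,037.47; payment $980.21; balance $2,057.26
Payment period 3: opening $2,057.26; interest $10.29 → $2,067.55; payment $980.21; balance $1,087.34
Payment period 4: opening $1,087.34; interest $5.44 → $1,092.78; payment $980.21; balance $112.57
Payment period 5: opening $112.57; interest $0.56 → $113.13; payment $113.13; balance $0.00
Total interest: $19.91 + $15.11 + $10.29 + $5.44 + $0.56 = $51.31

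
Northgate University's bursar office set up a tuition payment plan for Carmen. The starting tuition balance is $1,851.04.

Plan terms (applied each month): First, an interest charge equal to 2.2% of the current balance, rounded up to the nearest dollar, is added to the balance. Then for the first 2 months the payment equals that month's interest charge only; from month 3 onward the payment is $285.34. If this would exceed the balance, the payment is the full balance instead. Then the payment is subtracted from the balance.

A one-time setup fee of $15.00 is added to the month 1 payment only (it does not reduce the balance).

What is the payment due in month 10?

$25.66

Month 1: opening $1,851.04; interest $41.00 → $1,892.04; payment $41.00 (+ $15.00 fee); balance $1,851.04
Month 2: opening $1,851.04; interest $41.00 → $1,892.04; payment $41.00; balance $1,851.04
Month 3: opening $1,851.04; interest $41.00 → $1,892.04; payment $285.34; balance $1,606.70
Month 4: opening $1,606.70; interest $36.00 → $1,642.70; payment $285.34; balance $1,357.36
Month 5: opening $1,357.36; interest $30.00 → $1,387.36; payment $285.34; balance $1,102.02
Month 6: opening $1,102.02; interest $25.00 → $1,127.02; payment $285.34; balance $841.68
Month 7: opening $841.68; interest $19.00 → $860.68; payment $285.34; balance $575.34
Month 8: opening $575.34; interest $13.00 → $588.34; payment $285.34; balance $303.00
Month 9: opening $303.00; interest $7.00 → $310.00; payment $285.34; balance $24.66
Month 10: opening $24.66; interest $1.00 → $25.66; payment $25.66; balance $0.00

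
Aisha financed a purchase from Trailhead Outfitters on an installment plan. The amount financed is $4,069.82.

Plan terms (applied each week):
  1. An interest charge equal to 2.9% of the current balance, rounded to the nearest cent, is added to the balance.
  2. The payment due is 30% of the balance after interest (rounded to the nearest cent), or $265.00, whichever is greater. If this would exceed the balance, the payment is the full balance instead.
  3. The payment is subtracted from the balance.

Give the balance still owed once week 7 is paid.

$297.86

Week 1: opening $4,069.82; interest $118.02 → $4,187.84; payment $1,256.35; balance $2,931.49
Week 2: opening $2,931.49; interest $85.01 → $3,016.50; payment $904.95; balance $2,111.55
Week 3: opening $2,111.55; interest $61.23 → $2,172.78; payment $651.83; balance $1,520.95
Week 4: opening $1,520.95; interest $44.11 → $1,565.06; payment $469.52; balance $1,095.54
Week 5: opening $1,095.54; interest $31.77 → $1,127.31; payment $338.19; balance $789.12
Week 6: opening $789.12; interest $22.88 → $812.00; payment $265.00; balance $547.00
Week 7: opening $547.00; interest $15.86 → $562.86; payment $265.00; balance $297.86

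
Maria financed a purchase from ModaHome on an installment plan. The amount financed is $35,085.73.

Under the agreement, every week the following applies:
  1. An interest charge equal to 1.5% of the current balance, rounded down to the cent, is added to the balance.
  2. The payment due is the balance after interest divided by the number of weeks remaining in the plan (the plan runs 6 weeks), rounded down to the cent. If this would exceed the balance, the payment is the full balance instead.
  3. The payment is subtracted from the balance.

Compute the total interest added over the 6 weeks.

Week 1: $35,085.73 +$526.28 interest = $35,612.01; pay $5,935.33 → $29,676.68
Week 2: $29,676.68 +$445.15 interest = $30,121.83; pay $6,024.36 → $24,097.47
Week 3: $24,097.47 +$361.46 interest = $24,458.93; pay $6,114.73 → $18,344.20
Week 4: $18,344.20 +$275.16 interest = $18,619.36; pay $6,206.45 → $12,412.91
Week 5: $12,412.91 +$186.19 interest = $12,599.10; pay $6,299.55 → $6,299.55
Week 6: $6,299.55 +$94.49 interest = $6,394.04; pay $6,394.04 → $0.00
Total interest: $526.28 + $445.15 + $361.46 + $275.16 + $186.19 + $94.49 = $1,888.73

$1,888.73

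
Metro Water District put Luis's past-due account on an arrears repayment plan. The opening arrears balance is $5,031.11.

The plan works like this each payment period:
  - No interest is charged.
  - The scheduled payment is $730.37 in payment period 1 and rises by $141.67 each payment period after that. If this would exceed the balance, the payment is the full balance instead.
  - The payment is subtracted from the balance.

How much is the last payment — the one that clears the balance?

# | Opening | Payment | End bal
1 | $5,031.11 | $730.37 | $4,300.74
2 | $4,300.74 | $872.04 | $3,428.70
3 | $3,428.70 | $1,013.71 | $2,414.99
4 | $2,414.99 | $1,155.38 | $1,259.61
5 | $1,259.61 | $1,259.61 | $0.00

$1,259.61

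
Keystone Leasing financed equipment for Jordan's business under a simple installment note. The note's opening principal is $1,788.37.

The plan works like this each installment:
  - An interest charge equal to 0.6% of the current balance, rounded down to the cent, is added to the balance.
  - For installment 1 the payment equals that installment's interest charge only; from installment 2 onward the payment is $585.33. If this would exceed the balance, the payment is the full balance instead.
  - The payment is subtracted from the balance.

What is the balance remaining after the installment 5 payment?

Installment 1: $1,788.37 +$10.73 interest = $1,799.10; pay $10.73 → $1,788.37
Installment 2: $1,788.37 +$10.73 interest = $1,799.10; pay $585.33 → $1,213.77
Installment 3: $1,213.77 +$7.28 interest = $1,221.05; pay $585.33 → $635.72
Installment 4: $635.72 +$3.81 interest = $639.53; pay $585.33 → $54.20
Installment 5: $54.20 +$0.32 interest = $54.52; pay $54.52 → $0.00

$0.00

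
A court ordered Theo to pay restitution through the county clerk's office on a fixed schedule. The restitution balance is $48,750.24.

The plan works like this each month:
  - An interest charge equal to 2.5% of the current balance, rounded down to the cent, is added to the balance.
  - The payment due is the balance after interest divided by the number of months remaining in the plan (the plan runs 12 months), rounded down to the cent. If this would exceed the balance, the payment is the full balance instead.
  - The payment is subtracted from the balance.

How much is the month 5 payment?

Month 1: opening $48,750.24; interest $1,218.75 → $49,968.99; payment $4,164.08; balance $45,804.91
Month 2: opening $45,804.91; interest $1,145.12 → $46,950.03; payment $4,268.18; balance $42,681.85
Month 3: opening $42,681.85; interest $1,067.04 → $43,748.89; payment $4,374.88; balance $39,374.01
Month 4: opening $39,374.01; interest $984.35 → $40,358.36; payment $4,484.26; balance $35,874.10
Month 5: opening $35,874.10; interest $896.85 → $36,770.95; payment $4,596.36; balance $32,174.59

$4,596.36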